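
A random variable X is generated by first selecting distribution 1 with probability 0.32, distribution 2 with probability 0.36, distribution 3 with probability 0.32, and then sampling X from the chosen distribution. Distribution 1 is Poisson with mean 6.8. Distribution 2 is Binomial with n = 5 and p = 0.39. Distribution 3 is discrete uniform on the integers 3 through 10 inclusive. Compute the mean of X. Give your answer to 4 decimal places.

Component means — 1: 6.8; 2: 1.95; 3: 6.5.
E[X] = 0.32·6.8 + 0.36·1.95 + 0.32·6.5 = 4.958.

4.9580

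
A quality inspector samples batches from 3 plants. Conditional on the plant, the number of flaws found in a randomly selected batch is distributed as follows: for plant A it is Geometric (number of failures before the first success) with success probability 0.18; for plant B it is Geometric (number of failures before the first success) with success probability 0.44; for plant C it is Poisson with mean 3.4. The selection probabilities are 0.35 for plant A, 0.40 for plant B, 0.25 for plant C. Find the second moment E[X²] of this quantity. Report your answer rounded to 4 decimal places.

21.6666

For each component E[X²] = Var + (mean)², giving A: 46.0617; B: 4.5124; C: 14.96.
Overall E[X²] = 0.35·46.0617 + 0.4·4.5124 + 0.25·14.96 = 21.6666.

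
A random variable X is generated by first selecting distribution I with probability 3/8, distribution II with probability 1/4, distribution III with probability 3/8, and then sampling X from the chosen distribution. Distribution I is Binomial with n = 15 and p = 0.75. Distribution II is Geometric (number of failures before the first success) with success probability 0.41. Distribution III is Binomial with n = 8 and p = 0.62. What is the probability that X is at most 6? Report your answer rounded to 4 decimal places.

Conditional on each component, P(X ≤ 6): I: 0.00419301; II: 0.975113; III: 0.871109.
By total probability, P(X ≤ 6) = 0.375·0.00419301 + 0.25·0.975113 + 0.375·0.871109 = 0.572017.

0.5720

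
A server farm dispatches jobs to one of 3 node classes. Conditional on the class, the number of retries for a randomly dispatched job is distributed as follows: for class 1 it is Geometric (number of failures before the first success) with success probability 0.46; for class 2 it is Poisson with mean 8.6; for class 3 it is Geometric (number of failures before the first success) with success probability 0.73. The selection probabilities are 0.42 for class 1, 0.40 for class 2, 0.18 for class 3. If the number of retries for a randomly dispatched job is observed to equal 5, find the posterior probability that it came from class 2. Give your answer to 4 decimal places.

Likelihoods P(X=5 | ·): 1: 0.0211216; 2: 0.0721736; 3: 0.00104747.
Posterior ∝ prior × likelihood. Numerator for 2: 0.4·0.0721736 = 0.0288694.
Normalizing constant: 0.42·0.0211216 + 0.4·0.0721736 + 0.18·0.00104747 = 0.0379291.
P(2 | observation) = 0.0288694 / 0.0379291 = 0.761143.

0.7611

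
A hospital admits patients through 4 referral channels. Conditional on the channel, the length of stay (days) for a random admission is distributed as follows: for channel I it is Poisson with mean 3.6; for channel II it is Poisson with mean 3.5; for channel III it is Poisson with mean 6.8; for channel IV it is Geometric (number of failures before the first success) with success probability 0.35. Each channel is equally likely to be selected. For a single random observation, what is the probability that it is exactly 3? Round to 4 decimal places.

0.1457

Conditional on each channel, P(X = 3): I: 0.212469; II: 0.215785; III: 0.0583678; IV: 0.0961188.
By total probability, P(X = 3) = 0.25·0.212469 + 0.25·0.215785 + 0.25·0.0583678 + 0.25·0.0961188 = 0.145685.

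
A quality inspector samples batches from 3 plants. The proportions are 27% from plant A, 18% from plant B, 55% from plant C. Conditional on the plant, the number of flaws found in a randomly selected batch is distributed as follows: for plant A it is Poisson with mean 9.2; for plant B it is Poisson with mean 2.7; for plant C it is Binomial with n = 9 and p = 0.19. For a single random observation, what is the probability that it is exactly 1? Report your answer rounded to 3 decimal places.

0.207

Conditional on each plant, P(X = 1): A: 0.000929562; B: 0.181455; C: 0.316866.
By total probability, P(X = 1) = 0.27·0.000929562 + 0.18·0.181455 + 0.55·0.316866 = 0.207189.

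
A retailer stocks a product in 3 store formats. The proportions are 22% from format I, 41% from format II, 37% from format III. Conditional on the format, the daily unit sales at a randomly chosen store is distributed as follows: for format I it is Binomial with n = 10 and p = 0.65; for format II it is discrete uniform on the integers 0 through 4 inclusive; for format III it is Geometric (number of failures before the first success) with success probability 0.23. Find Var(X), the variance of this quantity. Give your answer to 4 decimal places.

Per component, I: μ=6.5, E[X²]=44.525; II: μ=2, E[X²]=6; III: μ=3.34783, E[X²]=25.7637.
E[X] = 0.22·6.5 + 0.41·2 + 0.37·3.34783 = 3.4887.
E[X²] = 0.22·44.525 + 0.41·6 + 0.37·25.7637 = 21.7881.
Var(X) = E[X²] − (E[X])² = 21.7881 − 12.171 = 9.61707.

9.6171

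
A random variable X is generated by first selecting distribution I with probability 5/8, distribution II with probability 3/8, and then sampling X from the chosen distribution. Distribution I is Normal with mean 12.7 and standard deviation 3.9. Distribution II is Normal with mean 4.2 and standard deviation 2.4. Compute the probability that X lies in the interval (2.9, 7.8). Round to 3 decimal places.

0.301

Conditional on each component, P(2.9 < X < 7.8): I: 0.0984951; II: 0.639169.
By total probability, P(2.9 < X < 7.8) = 0.625·0.0984951 + 0.375·0.639169 = 0.301248.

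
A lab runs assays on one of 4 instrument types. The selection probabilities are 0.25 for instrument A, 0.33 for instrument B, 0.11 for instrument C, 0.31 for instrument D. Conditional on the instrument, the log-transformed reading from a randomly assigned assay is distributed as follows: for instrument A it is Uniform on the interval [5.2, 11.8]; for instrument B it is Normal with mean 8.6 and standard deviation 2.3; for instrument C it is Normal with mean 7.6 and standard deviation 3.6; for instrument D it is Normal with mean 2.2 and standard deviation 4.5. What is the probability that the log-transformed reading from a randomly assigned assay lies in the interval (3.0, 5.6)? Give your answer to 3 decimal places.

0.129

Conditional on each instrument, P(3.0 < X < 5.6): A: 0.0606061; B: 0.0886071; C: 0.188593; D: 0.204491.
By total probability, P(3.0 < X < 5.6) = 0.25·0.0606061 + 0.33·0.0886071 + 0.11·0.188593 + 0.31·0.204491 = 0.128529.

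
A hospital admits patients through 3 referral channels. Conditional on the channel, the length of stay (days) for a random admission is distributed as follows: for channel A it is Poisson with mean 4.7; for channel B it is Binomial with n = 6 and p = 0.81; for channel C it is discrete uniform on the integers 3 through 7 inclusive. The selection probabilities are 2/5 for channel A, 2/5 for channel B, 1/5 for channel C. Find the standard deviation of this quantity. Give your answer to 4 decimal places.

1.6316

Per component, A: μ=4.7, E[X²]=26.79; B: μ=4.86, E[X²]=24.543; C: μ=5, E[X²]=27.
E[X] = 0.4·4.7 + 0.4·4.86 + 0.2·5 = 4.824.
E[X²] = 0.4·26.79 + 0.4·24.543 + 0.2·27 = 25.9332.
Var(X) = E[X²] − (E[X])² = 25.9332 − 23.271 = 2.66222.
SD(X) = √2.66222 = 1.63163.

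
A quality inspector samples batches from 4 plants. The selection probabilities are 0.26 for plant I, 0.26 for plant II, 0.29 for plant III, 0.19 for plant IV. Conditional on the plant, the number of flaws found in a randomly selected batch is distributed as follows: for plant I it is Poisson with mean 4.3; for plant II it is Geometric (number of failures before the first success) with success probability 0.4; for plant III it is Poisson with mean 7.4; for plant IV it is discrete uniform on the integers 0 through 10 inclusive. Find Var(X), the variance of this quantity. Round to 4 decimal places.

10.9650

Per component, I: μ=4.3, E[X²]=22.79; II: μ=1.5, E[X²]=6; III: μ=7.4, E[X²]=62.16; IV: μ=5, E[X²]=35.
E[X] = 0.26·4.3 + 0.26·1.5 + 0.29·7.4 + 0.19·5 = 4.604.
E[X²] = 0.26·22.79 + 0.26·6 + 0.29·62.16 + 0.19·35 = 32.1618.
Var(X) = E[X²] − (E[X])² = 32.1618 − 21.1968 = 10.965.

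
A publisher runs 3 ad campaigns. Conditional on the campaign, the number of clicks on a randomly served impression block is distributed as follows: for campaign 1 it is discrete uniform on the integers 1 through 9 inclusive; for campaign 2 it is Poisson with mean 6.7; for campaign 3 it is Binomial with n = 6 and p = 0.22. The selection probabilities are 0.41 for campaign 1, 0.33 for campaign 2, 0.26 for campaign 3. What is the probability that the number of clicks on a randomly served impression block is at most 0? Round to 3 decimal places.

0.059

Conditional on each campaign, P(X ≤ 0): 1: 0; 2: 0.00123091; 3: 0.2252.
By total probability, P(X ≤ 0) = 0.41·0 + 0.33·0.00123091 + 0.26·0.2252 = 0.0589581.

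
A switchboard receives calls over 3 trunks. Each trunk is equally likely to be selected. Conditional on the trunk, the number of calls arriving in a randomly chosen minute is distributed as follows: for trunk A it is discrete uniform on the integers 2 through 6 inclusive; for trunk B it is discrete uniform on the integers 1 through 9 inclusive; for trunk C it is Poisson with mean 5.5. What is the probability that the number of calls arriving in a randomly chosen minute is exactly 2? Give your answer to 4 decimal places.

Conditional on each trunk, P(X = 2): A: 0.2; B: 0.111111; C: 0.0618124.
By total probability, P(X = 2) = 0.333333·0.2 + 0.333333·0.111111 + 0.333333·0.0618124 = 0.124308.

0.1243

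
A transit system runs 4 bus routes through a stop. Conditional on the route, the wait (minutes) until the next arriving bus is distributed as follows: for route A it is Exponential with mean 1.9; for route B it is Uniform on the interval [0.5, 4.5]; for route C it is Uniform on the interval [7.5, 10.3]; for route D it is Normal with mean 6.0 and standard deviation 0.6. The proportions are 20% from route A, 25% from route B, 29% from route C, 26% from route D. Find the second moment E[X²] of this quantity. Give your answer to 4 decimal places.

35.9538

For each component E[X²] = Var + (mean)², giving A: 7.22; B: 7.58333; C: 79.8633; D: 36.36.
Overall E[X²] = 0.2·7.22 + 0.25·7.58333 + 0.29·79.8633 + 0.26·36.36 = 35.9538.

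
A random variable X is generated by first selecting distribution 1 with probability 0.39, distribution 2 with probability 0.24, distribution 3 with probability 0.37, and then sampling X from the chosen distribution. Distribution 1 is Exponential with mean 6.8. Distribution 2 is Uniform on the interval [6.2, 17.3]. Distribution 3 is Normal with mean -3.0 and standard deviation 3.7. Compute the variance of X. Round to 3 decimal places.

61.035

Per component, 1: μ=6.8, E[X²]=92.48; 2: μ=11.75, E[X²]=148.33; 3: μ=-3, E[X²]=22.69.
E[X] = 0.39·6.8 + 0.24·11.75 + 0.37·-3 = 4.362.
E[X²] = 0.39·92.48 + 0.24·148.33 + 0.37·22.69 = 80.0617.
Var(X) = E[X²] − (E[X])² = 80.0617 − 19.027 = 61.0347.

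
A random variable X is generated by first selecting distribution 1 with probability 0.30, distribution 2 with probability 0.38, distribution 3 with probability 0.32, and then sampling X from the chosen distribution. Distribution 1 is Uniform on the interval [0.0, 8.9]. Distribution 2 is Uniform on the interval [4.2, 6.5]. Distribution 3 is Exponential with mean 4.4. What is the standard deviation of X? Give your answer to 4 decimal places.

2.9232

Per component, 1: μ=4.45, E[X²]=26.4033; 2: μ=5.35, E[X²]=29.0633; 3: μ=4.4, E[X²]=38.72.
E[X] = 0.3·4.45 + 0.38·5.35 + 0.32·4.4 = 4.776.
E[X²] = 0.3·26.4033 + 0.38·29.0633 + 0.32·38.72 = 31.3555.
Var(X) = E[X²] − (E[X])² = 31.3555 − 22.8102 = 8.54529.
SD(X) = √8.54529 = 2.92323.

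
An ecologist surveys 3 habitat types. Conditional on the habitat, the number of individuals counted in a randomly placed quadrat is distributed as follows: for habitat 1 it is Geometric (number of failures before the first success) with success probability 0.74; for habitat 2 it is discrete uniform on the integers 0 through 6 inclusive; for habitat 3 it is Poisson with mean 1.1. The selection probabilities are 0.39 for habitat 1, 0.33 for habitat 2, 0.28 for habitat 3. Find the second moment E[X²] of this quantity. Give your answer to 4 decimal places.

For each component E[X²] = Var + (mean)², giving 1: 0.598247; 2: 13; 3: 2.31.
Overall E[X²] = 0.39·0.598247 + 0.33·13 + 0.28·2.31 = 5.17012.

5.1701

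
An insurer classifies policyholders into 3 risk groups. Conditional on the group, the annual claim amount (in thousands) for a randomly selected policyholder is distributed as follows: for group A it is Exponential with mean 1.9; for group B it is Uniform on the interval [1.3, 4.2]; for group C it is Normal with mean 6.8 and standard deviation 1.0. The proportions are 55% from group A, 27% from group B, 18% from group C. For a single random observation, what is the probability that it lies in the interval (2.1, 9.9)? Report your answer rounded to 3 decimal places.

Conditional on each group, P(2.1 < X < 9.9): A: 0.325665; B: 0.724138; C: 0.999031.
By total probability, P(2.1 < X < 9.9) = 0.55·0.325665 + 0.27·0.724138 + 0.18·0.999031 = 0.554459.

0.554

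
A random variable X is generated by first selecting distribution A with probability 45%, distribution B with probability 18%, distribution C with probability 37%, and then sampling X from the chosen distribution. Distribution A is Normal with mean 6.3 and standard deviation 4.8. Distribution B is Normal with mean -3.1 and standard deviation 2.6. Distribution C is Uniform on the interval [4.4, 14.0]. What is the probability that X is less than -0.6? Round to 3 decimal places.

Conditional on each component, P(X < -0.6): A: 0.075288; B: 0.831859; C: 0.
By total probability, P(X < -0.6) = 0.45·0.075288 + 0.18·0.831859 + 0.37·0 = 0.183614.

0.184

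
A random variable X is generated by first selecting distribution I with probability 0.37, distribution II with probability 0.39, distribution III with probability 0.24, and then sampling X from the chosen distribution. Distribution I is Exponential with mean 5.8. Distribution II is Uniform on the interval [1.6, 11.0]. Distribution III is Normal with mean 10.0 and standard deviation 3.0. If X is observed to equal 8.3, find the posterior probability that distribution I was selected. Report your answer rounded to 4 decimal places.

Likelihoods f(8.3 | ·): I: 0.0412175; II: 0.106383; III: 0.113256.
Posterior ∝ prior × likelihood. Numerator for I: 0.37·0.0412175 = 0.0152505.
Normalizing constant: 0.37·0.0412175 + 0.39·0.106383 + 0.24·0.113256 = 0.0839212.
P(I | observation) = 0.0152505 / 0.0839212 = 0.181724.

0.1817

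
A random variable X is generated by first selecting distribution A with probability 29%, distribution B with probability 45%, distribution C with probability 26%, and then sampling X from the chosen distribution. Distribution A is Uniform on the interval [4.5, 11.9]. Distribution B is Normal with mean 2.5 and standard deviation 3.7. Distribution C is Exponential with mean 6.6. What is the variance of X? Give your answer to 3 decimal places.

25.209

Per component, A: μ=8.2, E[X²]=71.8033; B: μ=2.5, E[X²]=19.94; C: μ=6.6, E[X²]=87.12.
E[X] = 0.29·8.2 + 0.45·2.5 + 0.26·6.6 = 5.219.
E[X²] = 0.29·71.8033 + 0.45·19.94 + 0.26·87.12 = 52.4472.
Var(X) = E[X²] − (E[X])² = 52.4472 − 27.238 = 25.2092.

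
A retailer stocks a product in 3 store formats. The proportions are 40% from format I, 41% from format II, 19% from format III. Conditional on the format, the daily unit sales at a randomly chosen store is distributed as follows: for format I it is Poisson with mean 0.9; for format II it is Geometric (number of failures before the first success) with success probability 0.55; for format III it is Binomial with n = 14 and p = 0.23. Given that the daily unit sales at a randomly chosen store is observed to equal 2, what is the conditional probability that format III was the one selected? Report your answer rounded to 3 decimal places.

0.263

Likelihoods P(X=2 | ·): I: 0.164661; II: 0.111375; III: 0.209115.
Posterior ∝ prior × likelihood. Numerator for III: 0.19·0.209115 = 0.0397319.
Normalizing constant: 0.4·0.164661 + 0.41·0.111375 + 0.19·0.209115 = 0.15126.
P(III | observation) = 0.0397319 / 0.15126 = 0.262673.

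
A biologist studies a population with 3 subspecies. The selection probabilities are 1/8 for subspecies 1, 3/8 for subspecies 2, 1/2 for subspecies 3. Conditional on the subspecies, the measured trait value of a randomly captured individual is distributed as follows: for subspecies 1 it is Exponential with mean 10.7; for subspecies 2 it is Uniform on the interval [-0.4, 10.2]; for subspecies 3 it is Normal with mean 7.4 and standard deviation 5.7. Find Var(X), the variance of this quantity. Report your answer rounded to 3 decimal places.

Per component, 1: μ=10.7, E[X²]=228.98; 2: μ=4.9, E[X²]=33.3733; 3: μ=7.4, E[X²]=87.25.
E[X] = 0.125·10.7 + 0.375·4.9 + 0.5·7.4 = 6.875.
E[X²] = 0.125·228.98 + 0.375·33.3733 + 0.5·87.25 = 84.7625.
Var(X) = E[X²] − (E[X])² = 84.7625 − 47.2656 = 37.4969.

37.497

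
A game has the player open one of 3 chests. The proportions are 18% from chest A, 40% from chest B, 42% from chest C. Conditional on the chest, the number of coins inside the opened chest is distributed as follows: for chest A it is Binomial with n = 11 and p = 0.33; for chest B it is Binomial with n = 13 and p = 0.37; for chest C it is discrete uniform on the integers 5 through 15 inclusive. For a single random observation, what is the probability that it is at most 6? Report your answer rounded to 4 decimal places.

0.5836

Conditional on each chest, P(X ≤ 6): A: 0.963416; B: 0.8346; C: 0.181818.
By total probability, P(X ≤ 6) = 0.18·0.963416 + 0.4·0.8346 + 0.42·0.181818 = 0.583618.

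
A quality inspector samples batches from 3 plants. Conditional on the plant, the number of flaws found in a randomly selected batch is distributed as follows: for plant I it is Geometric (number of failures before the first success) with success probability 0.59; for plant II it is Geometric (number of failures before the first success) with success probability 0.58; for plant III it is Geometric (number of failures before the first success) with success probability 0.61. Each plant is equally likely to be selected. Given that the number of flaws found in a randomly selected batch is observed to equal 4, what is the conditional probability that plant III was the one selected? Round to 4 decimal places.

Likelihoods P(X=4 | ·): I: 0.016672; II: 0.0180478; III: 0.014112.
Posterior ∝ prior × likelihood. Numerator for III: 0.333333·0.014112 = 0.004704.
Normalizing constant: 0.333333·0.016672 + 0.333333·0.0180478 + 0.333333·0.014112 = 0.0162773.
P(III | observation) = 0.004704 / 0.0162773 = 0.288992.

0.2890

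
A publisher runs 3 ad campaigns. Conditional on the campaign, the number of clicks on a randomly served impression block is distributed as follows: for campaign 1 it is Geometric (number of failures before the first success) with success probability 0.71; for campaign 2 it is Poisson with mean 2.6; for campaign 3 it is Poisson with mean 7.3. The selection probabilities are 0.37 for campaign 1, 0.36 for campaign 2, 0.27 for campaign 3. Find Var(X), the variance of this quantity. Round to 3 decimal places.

10.651

Per component, 1: μ=0.408451, E[X²]=0.742115; 2: μ=2.6, E[X²]=9.36; 3: μ=7.3, E[X²]=60.59.
E[X] = 0.37·0.408451 + 0.36·2.6 + 0.27·7.3 = 3.05813.
E[X²] = 0.37·0.742115 + 0.36·9.36 + 0.27·60.59 = 20.0035.
Var(X) = E[X²] − (E[X])² = 20.0035 − 9.35214 = 10.6513.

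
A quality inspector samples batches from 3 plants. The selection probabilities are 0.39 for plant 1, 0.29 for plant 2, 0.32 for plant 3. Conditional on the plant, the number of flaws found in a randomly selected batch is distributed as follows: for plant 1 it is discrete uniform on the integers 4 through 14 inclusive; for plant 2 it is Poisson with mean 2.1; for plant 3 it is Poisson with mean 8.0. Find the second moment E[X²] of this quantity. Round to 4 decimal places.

For each component E[X²] = Var + (mean)², giving 1: 91; 2: 6.51; 3: 72.
Overall E[X²] = 0.39·91 + 0.29·6.51 + 0.32·72 = 60.4179.

60.4179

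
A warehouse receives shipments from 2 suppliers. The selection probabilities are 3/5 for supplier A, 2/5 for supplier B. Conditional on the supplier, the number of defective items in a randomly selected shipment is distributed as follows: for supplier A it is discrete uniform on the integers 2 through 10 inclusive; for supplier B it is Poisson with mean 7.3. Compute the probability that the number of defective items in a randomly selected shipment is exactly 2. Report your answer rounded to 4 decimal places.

Conditional on each supplier, P(X = 2): A: 0.111111; B: 0.0179997.
By total probability, P(X = 2) = 0.6·0.111111 + 0.4·0.0179997 = 0.0738666.

0.0739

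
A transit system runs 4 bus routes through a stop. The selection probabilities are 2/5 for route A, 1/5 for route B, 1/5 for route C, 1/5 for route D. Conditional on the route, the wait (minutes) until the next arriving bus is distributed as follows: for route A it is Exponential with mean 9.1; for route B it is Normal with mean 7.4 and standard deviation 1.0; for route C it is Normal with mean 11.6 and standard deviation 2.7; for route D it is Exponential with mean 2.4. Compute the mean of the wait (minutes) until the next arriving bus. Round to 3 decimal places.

7.920

Component means — A: 9.1; B: 7.4; C: 11.6; D: 2.4.
E[X] = 0.4·9.1 + 0.2·7.4 + 0.2·11.6 + 0.2·2.4 = 7.92.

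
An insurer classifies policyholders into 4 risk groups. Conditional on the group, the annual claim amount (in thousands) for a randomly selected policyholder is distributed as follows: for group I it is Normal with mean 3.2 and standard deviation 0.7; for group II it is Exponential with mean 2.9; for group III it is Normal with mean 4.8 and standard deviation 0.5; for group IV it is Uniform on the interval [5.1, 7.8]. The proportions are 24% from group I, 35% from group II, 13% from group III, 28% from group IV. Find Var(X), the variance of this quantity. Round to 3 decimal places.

Per component, I: μ=3.2, E[X²]=10.73; II: μ=2.9, E[X²]=16.82; III: μ=4.8, E[X²]=23.29; IV: μ=6.45, E[X²]=42.21.
E[X] = 0.24·3.2 + 0.35·2.9 + 0.13·4.8 + 0.28·6.45 = 4.213.
E[X²] = 0.24·10.73 + 0.35·16.82 + 0.13·23.29 + 0.28·42.21 = 23.3087.
Var(X) = E[X²] − (E[X])² = 23.3087 − 17.7494 = 5.55933.

5.559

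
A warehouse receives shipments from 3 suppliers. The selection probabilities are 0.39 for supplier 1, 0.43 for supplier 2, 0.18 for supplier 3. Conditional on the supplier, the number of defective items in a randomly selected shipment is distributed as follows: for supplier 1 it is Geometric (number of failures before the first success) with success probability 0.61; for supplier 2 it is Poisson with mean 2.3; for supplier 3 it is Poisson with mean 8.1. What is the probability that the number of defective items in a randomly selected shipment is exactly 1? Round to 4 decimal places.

Conditional on each supplier, P(X = 1): 1: 0.2379; 2: 0.230595; 3: 0.00245867.
By total probability, P(X = 1) = 0.39·0.2379 + 0.43·0.230595 + 0.18·0.00245867 = 0.19238.

0.1924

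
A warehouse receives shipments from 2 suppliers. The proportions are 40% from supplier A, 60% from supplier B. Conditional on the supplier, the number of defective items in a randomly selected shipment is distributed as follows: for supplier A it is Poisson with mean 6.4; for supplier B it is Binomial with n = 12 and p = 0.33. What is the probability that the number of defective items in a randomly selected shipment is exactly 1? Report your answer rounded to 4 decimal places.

Conditional on each supplier, P(X = 1): A: 0.010634; B: 0.0483635.
By total probability, P(X = 1) = 0.4·0.010634 + 0.6·0.0483635 = 0.0332717.

0.0333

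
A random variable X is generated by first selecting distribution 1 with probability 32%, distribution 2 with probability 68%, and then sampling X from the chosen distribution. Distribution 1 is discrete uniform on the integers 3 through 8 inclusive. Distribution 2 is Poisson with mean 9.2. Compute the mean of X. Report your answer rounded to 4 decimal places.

8.0160

Component means — 1: 5.5; 2: 9.2.
E[X] = 0.32·5.5 + 0.68·9.2 = 8.016.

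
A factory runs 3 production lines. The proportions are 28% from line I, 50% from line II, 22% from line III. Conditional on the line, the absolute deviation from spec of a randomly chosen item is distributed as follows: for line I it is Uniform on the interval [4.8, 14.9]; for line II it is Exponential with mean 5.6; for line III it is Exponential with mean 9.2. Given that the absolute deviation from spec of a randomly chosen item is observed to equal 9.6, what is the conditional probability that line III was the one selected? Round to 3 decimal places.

0.161

Likelihoods f(9.6 | ·): I: 0.0990099; II: 0.0321593; III: 0.0382856.
Posterior ∝ prior × likelihood. Numerator for III: 0.22·0.0382856 = 0.00842283.
Normalizing constant: 0.28·0.0990099 + 0.5·0.0321593 + 0.22·0.0382856 = 0.0522253.
P(III | observation) = 0.00842283 / 0.0522253 = 0.161279.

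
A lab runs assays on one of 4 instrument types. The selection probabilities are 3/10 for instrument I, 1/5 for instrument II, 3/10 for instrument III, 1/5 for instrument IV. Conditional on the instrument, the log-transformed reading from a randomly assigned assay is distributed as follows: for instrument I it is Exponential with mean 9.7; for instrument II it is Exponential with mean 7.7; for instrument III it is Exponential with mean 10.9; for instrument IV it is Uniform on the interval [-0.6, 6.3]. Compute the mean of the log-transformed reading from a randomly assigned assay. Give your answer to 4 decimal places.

Component means — I: 9.7; II: 7.7; III: 10.9; IV: 2.85.
E[X] = 0.3·9.7 + 0.2·7.7 + 0.3·10.9 + 0.2·2.85 = 8.29.

8.2900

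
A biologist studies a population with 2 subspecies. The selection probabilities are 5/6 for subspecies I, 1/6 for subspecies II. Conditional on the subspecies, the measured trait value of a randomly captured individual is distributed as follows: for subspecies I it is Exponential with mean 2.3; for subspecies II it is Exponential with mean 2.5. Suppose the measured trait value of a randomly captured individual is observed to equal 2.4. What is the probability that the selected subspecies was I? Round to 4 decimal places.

Likelihoods f(2.4 | ·): I: 0.153142; II: 0.153157.
Posterior ∝ prior × likelihood. Numerator for I: 0.833333·0.153142 = 0.127619.
Normalizing constant: 0.833333·0.153142 + 0.166667·0.153157 = 0.153145.
P(I | observation) = 0.127619 / 0.153145 = 0.83332.

0.8333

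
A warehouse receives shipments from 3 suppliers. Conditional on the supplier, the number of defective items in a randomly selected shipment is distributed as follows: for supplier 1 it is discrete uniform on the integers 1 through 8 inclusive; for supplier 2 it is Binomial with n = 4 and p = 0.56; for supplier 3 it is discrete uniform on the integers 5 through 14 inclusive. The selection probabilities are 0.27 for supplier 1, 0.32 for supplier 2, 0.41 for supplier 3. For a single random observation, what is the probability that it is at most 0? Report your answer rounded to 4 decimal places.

0.0120

Conditional on each supplier, P(X ≤ 0): 1: 0; 2: 0.037481; 3: 0.
By total probability, P(X ≤ 0) = 0.27·0 + 0.32·0.037481 + 0.41·0 = 0.0119939.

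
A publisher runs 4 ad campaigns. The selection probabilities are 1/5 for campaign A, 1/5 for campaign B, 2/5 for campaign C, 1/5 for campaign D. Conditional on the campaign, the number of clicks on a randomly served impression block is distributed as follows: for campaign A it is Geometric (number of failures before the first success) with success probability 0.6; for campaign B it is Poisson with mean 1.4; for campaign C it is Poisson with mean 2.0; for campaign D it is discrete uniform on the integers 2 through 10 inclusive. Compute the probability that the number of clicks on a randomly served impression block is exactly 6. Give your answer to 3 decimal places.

0.028

Conditional on each campaign, P(X = 6): A: 0.0024576; B: 0.00257883; C: 0.0120298; D: 0.111111.
By total probability, P(X = 6) = 0.2·0.0024576 + 0.2·0.00257883 + 0.4·0.0120298 + 0.2·0.111111 = 0.0280414.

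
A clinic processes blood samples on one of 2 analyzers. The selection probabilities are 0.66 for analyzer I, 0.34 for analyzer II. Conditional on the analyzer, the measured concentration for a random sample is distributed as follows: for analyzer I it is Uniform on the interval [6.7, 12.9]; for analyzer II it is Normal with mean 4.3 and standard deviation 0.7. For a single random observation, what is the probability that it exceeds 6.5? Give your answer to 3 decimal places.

Conditional on each analyzer, P(X > 6.5): I: 1; II: 0.000836537.
By total probability, P(X > 6.5) = 0.66·1 + 0.34·0.000836537 = 0.660284.

0.660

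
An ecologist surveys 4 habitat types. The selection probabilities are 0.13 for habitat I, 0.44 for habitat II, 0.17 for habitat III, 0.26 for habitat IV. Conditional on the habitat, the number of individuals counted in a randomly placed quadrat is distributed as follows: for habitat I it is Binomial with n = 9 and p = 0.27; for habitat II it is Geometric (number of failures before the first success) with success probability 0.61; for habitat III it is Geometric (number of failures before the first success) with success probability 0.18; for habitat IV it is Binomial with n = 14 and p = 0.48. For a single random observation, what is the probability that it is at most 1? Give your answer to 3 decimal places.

Conditional on each habitat, P(X ≤ 1): I: 0.254841; II: 0.8479; III: 0.3276; IV: 0.00147157.
By total probability, P(X ≤ 1) = 0.13·0.254841 + 0.44·0.8479 + 0.17·0.3276 + 0.26·0.00147157 = 0.46228.

0.462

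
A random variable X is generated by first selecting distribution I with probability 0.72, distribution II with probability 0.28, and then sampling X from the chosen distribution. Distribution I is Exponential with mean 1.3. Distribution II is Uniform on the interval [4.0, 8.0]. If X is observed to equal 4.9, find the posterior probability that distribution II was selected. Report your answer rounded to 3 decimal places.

Likelihoods f(4.9 | ·): I: 0.017746; II: 0.25.
Posterior ∝ prior × likelihood. Numerator for II: 0.28·0.25 = 0.07.
Normalizing constant: 0.72·0.017746 + 0.28·0.25 = 0.0827771.
P(II | observation) = 0.07 / 0.0827771 = 0.845644.

0.846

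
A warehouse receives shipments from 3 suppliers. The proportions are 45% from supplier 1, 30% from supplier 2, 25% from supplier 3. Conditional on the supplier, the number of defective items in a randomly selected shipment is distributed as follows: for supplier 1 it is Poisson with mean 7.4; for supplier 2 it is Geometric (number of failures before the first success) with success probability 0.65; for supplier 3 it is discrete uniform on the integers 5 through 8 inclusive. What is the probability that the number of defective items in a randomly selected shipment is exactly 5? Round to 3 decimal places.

0.114

Conditional on each supplier, P(X = 5): 1: 0.113031; 2: 0.00341392; 3: 0.25.
By total probability, P(X = 5) = 0.45·0.113031 + 0.3·0.00341392 + 0.25·0.25 = 0.114388.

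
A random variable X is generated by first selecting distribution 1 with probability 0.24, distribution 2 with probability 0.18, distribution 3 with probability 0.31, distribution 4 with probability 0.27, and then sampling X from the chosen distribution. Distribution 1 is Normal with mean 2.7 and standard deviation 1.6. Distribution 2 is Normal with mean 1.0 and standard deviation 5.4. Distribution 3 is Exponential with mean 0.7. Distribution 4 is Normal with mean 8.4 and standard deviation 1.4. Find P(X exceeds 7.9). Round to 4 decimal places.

Conditional on each component, P(X > 7.9): 1: 0.000577025; 2: 0.100664; 3: 1.25509e-05; 4: 0.639508.
By total probability, P(X > 7.9) = 0.24·0.000577025 + 0.18·0.100664 + 0.31·1.25509e-05 + 0.27·0.639508 = 0.190929.

0.1909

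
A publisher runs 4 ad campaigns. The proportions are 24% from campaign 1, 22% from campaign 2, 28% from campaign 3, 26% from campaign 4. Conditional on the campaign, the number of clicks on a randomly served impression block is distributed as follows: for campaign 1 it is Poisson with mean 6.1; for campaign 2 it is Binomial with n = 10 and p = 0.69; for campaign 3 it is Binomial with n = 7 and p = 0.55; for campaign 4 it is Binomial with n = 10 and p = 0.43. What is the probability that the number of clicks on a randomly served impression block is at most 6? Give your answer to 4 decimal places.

Conditional on each campaign, P(X ≤ 6): 1: 0.590245; 2: 0.377243; 3: 0.984776; 4: 0.919424.
By total probability, P(X ≤ 6) = 0.24·0.590245 + 0.22·0.377243 + 0.28·0.984776 + 0.26·0.919424 = 0.73944.

0.7394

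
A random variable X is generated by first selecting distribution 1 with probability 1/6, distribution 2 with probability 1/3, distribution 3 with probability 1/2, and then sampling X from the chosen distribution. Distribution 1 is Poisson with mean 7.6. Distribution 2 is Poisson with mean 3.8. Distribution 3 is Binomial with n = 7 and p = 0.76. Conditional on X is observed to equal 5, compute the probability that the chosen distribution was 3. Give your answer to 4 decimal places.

Likelihoods P(X=5 | ·): 1: 0.105742; 2: 0.147713; 3: 0.306697.
Posterior ∝ prior × likelihood. Numerator for 3: 0.5·0.306697 = 0.153349.
Normalizing constant: 0.166667·0.105742 + 0.333333·0.147713 + 0.5·0.306697 = 0.22021.
P(3 | observation) = 0.153349 / 0.22021 = 0.696375.

0.6964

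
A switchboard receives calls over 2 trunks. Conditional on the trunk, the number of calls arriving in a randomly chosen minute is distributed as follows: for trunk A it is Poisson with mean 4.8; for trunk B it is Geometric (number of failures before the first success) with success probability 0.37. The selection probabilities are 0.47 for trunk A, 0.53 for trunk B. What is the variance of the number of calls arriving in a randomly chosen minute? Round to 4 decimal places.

7.0847

Per component, A: μ=4.8, E[X²]=27.84; B: μ=1.7027, E[X²]=7.5011.
E[X] = 0.47·4.8 + 0.53·1.7027 = 3.15843.
E[X²] = 0.47·27.84 + 0.53·7.5011 = 17.0604.
Var(X) = E[X²] − (E[X])² = 17.0604 − 9.9757 = 7.08469.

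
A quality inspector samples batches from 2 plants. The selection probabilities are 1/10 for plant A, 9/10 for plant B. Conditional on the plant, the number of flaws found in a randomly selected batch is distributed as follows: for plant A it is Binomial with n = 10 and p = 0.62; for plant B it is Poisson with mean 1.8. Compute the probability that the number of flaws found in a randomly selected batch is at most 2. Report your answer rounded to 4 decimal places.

Conditional on each plant, P(X ≤ 2): A: 0.00860793; B: 0.730621.
By total probability, P(X ≤ 2) = 0.1·0.00860793 + 0.9·0.730621 = 0.65842.

0.6584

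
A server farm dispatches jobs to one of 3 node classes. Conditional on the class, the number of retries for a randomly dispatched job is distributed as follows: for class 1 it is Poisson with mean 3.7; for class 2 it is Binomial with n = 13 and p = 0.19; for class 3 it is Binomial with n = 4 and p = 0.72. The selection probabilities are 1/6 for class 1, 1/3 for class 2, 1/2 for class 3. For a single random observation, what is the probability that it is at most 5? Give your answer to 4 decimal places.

Conditional on each class, P(X ≤ 5): 1: 0.830088; 2: 0.976328; 3: 1.
By total probability, P(X ≤ 5) = 0.166667·0.830088 + 0.333333·0.976328 + 0.5·1 = 0.963791.

0.9638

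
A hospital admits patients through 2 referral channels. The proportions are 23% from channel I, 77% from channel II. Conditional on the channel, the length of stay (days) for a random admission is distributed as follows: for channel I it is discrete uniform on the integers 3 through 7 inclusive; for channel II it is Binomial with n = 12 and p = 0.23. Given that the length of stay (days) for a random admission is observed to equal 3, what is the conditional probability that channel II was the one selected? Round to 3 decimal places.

Likelihoods P(X=3 | ·): I: 0.2; II: 0.254696.
Posterior ∝ prior × likelihood. Numerator for II: 0.77·0.254696 = 0.196116.
Normalizing constant: 0.23·0.2 + 0.77·0.254696 = 0.242116.
P(II | observation) = 0.196116 / 0.242116 = 0.810009.

0.810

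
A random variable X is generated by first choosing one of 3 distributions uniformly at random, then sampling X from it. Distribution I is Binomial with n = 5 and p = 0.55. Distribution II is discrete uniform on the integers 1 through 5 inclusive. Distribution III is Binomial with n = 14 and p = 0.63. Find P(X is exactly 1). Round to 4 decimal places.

Conditional on each component, P(X = 1): I: 0.112767; II: 0.2; III: 2.14828e-05.
By total probability, P(X = 1) = 0.333333·0.112767 + 0.333333·0.2 + 0.333333·2.14828e-05 = 0.104263.

0.1043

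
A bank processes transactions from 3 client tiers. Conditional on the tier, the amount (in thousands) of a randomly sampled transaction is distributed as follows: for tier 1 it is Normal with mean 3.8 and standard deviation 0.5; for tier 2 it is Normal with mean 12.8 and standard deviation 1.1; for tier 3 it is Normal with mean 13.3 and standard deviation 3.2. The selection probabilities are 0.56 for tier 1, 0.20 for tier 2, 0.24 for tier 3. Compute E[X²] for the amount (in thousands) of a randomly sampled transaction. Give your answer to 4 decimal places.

For each component E[X²] = Var + (mean)², giving 1: 14.69; 2: 165.05; 3: 187.13.
Overall E[X²] = 0.56·14.69 + 0.2·165.05 + 0.24·187.13 = 86.1476.

86.1476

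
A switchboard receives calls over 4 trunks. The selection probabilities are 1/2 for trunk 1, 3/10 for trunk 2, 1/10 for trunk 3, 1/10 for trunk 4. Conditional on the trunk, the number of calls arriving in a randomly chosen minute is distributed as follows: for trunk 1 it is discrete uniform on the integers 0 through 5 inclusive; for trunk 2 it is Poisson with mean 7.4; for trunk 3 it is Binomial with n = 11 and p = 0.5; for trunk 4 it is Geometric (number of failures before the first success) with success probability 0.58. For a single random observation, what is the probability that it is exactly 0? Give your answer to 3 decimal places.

0.142

Conditional on each trunk, P(X = 0): 1: 0.166667; 2: 0.000611253; 3: 0.000488281; 4: 0.58.
By total probability, P(X = 0) = 0.5·0.166667 + 0.3·0.000611253 + 0.1·0.000488281 + 0.1·0.58 = 0.141566.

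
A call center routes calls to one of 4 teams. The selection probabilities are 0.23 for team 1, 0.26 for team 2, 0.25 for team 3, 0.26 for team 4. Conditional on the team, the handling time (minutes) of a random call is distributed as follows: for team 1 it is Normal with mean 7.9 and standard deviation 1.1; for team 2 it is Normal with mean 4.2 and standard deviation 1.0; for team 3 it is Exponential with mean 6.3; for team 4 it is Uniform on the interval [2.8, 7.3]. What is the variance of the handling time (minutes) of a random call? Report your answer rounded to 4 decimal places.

Per component, 1: μ=7.9, E[X²]=63.62; 2: μ=4.2, E[X²]=18.64; 3: μ=6.3, E[X²]=79.38; 4: μ=5.05, E[X²]=27.19.
E[X] = 0.23·7.9 + 0.26·4.2 + 0.25·6.3 + 0.26·5.05 = 5.797.
E[X²] = 0.23·63.62 + 0.26·18.64 + 0.25·79.38 + 0.26·27.19 = 46.3934.
Var(X) = E[X²] − (E[X])² = 46.3934 − 33.6052 = 12.7882.

12.7882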